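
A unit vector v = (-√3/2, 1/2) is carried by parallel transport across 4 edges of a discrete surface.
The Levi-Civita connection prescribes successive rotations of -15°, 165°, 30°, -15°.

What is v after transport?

Total rotation: (-15°) + 165° + 30° + (-15°) = 165°. Final vector: (0.7071, -0.7071)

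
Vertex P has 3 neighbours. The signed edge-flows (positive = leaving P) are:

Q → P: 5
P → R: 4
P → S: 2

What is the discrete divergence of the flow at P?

Divergence = sum of outgoing flows = (-5) + 4 + 2 = 1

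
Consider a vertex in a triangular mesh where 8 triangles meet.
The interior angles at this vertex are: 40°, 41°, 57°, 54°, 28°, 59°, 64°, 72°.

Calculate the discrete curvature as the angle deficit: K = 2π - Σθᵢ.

Sum of angles = 415°. K = 360° - 415° = -55° = -11π/36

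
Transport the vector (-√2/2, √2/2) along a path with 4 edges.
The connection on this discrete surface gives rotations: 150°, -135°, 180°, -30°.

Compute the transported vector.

Total rotation: 150° + (-135°) + 180° + (-30°) = 165°. Final vector: (0.5000, -0.8660)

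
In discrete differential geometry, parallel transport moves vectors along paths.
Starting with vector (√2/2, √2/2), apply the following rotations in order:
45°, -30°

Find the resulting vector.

Total rotation: 45° + (-30°) = 15°. Final vector: (0.5000, 0.8660)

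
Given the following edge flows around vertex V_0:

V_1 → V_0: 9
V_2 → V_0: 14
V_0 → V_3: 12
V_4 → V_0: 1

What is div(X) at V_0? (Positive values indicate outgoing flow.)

Divergence = sum of outgoing flows = (-9) + (-14) + 12 + (-1) = -12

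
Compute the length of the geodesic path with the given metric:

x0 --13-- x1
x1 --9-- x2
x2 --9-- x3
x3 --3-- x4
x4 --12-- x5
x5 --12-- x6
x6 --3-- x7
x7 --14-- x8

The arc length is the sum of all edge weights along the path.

Arc length = 13 + 9 + 9 + 3 + 12 + 12 + 3 + 14 = 75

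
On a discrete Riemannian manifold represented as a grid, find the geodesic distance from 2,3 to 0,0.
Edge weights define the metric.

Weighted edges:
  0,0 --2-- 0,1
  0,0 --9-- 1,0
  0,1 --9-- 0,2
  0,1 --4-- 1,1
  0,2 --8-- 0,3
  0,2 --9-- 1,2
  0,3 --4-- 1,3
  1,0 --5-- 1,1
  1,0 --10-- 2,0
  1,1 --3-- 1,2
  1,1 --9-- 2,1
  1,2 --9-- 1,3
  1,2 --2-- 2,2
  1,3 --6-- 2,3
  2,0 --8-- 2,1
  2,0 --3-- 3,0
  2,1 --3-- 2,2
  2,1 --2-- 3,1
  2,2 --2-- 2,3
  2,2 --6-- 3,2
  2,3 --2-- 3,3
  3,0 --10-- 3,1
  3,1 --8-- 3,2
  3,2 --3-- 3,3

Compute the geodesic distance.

Shortest path: 2,3 → 2,2 → 1,2 → 1,1 → 0,1 → 0,0, total weight = 13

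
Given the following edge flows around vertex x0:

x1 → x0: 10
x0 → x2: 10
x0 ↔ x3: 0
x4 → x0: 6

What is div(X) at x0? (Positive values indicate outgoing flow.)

Divergence = sum of outgoing flows = (-10) + 10 + 0 + (-6) = -6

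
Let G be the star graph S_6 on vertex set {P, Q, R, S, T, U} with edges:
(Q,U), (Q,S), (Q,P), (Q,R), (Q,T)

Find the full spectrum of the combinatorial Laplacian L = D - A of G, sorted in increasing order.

The star S_6 is the complete bipartite graph K_{1,5} (one hub of degree 5, 5 leaves of degree 1). The Laplacian spectrum of K_{p,q} is 0, p (multiplicity q−1), q (multiplicity p−1), p+q. With p = 1, q = 5: 0 once, 1 with multiplicity 4, and 6 once. (Check: trace L = sum of degrees = 10 = 4·1 + 6.)
Laplacian eigenvalues (increasing order): [0.0, 1.0, 1.0, 1.0, 1.0, 6.0]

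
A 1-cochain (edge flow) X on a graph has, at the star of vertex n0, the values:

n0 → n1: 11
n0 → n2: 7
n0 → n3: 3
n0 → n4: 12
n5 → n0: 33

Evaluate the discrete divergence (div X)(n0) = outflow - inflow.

Divergence = sum of outgoing flows = 11 + 7 + 3 + 12 + (-33) = 0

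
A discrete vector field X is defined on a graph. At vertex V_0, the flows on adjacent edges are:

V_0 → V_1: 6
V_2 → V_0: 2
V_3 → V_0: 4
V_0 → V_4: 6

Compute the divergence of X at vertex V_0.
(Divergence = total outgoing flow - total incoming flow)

Divergence = sum of outgoing flows = 6 + (-2) + (-4) + 6 = 6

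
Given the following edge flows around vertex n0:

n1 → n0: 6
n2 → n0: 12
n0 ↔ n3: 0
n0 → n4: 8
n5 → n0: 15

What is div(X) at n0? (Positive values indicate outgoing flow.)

Divergence = sum of outgoing flows = (-6) + (-12) + 0 + 8 + (-15) = -25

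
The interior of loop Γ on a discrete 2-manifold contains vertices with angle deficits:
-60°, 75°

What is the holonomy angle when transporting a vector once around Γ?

Holonomy = total enclosed curvature = (-60°) + 75° = 15°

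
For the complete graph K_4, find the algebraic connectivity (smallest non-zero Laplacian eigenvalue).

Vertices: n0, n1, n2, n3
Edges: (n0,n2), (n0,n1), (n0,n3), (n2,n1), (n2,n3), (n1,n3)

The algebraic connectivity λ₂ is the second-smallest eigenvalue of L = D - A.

For the complete graph K_n, L = nI − J (J = all-ones matrix). J has eigenvalues n (once, eigenvector 𝟙) and 0 (multiplicity n−1), so L has eigenvalues 0 (once) and n (multiplicity n−1). Here n = 4: eigenvalue 0 once and 4 with multiplicity 3.
Laplacian eigenvalues: [0.0, 4.0, 4.0, 4.0]. Algebraic connectivity (smallest non-zero eigenvalue) = 4.0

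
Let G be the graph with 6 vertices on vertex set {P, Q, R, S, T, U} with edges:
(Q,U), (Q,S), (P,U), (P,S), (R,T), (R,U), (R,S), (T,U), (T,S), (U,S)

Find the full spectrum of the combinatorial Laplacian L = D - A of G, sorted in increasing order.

Degrees: deg(P) = 2, deg(Q) = 2, deg(R) = 3, deg(S) = 5, deg(T) = 3, deg(U) = 5.
L = D − A with rows/columns ordered (P, Q, R, S, T, U):
  [ 2,  0,  0, -1,  0, -1]
  [ 0,  2,  0, -1,  0, -1]
  [ 0,  0,  3, -1, -1, -1]
  [-1, -1, -1,  5, -1, -1]
  [ 0,  0, -1, -1,  3, -1]
  [-1, -1, -1, -1, -1,  5]
Characteristic polynomial: det(λI − L) = λ(λ − 2)²(λ − 4)(λ − 6)².
Roots: λ = 0; (λ − 2) = 0 ⇒ λ = 2 (multiplicity 2); (λ − 4) = 0 ⇒ λ = 4; (λ − 6) = 0 ⇒ λ = 6 (multiplicity 2).
(Check: the roots sum (with multiplicity) to 20, matching trace L = Σdeg = 2·10 = 20.)
Laplacian eigenvalues (increasing order): [0.0, 2.0, 2.0, 4.0, 6.0, 6.0]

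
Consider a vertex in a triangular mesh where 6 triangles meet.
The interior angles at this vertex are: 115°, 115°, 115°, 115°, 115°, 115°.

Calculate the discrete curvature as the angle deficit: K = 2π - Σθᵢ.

Sum of angles = 690°. K = 360° - 690° = -330°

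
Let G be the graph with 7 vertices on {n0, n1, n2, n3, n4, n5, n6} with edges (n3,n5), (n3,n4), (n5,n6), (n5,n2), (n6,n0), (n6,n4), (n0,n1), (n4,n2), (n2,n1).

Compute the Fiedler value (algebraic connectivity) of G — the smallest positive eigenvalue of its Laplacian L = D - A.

Degrees: deg(n0) = 2, deg(n1) = 2, deg(n2) = 3, deg(n3) = 2, deg(n4) = 3, deg(n5) = 3, deg(n6) = 3.
L = D − A with rows/columns ordered (n0, n1, n2, n3, n4, n5, n6):
  [ 2, -1,  0,  0,  0,  0, -1]
  [-1,  2, -1,  0,  0,  0,  0]
  [ 0, -1,  3,  0, -1, -1,  0]
  [ 0,  0,  0,  2, -1, -1,  0]
  [ 0,  0, -1, -1,  3,  0, -1]
  [ 0,  0, -1, -1,  0,  3, -1]
  [-1,  0,  0,  0, -1, -1,  3]
Characteristic polynomial: det(λI − L) = λ(λ − 1)(λ − 2)(λ² − 8λ + 14)(λ − 3)(λ − 4).
Roots: λ = 0; (λ − 1) = 0 ⇒ λ = 1; (λ − 2) = 0 ⇒ λ = 2; (λ² − 8λ + 14) = 0 ⇒ λ = 4 ± √2 ≈ 2.5858, 5.4142; (λ − 3) = 0 ⇒ λ = 3; (λ − 4) = 0 ⇒ λ = 4.
(Check: the roots sum (with multiplicity) to 18, matching trace L = Σdeg = 2·9 = 18.)
Laplacian eigenvalues: [0.0, 1.0, 2.0, 2.5858, 3.0, 4.0, 5.4142]. Algebraic connectivity (smallest non-zero eigenvalue) = 1.0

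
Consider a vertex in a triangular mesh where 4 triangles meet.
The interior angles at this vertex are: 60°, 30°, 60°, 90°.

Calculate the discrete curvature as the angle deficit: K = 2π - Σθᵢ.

Sum of angles = 240°. K = 360° - 240° = 120°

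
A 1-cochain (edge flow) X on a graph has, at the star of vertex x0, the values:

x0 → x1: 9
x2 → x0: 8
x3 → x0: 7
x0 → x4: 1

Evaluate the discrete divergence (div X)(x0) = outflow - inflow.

Divergence = sum of outgoing flows = 9 + (-8) + (-7) + 1 = -5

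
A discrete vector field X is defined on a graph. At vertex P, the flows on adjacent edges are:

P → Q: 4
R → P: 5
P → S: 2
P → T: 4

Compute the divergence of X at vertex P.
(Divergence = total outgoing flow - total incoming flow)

Divergence = sum of outgoing flows = 4 + (-5) + 2 + 4 = 5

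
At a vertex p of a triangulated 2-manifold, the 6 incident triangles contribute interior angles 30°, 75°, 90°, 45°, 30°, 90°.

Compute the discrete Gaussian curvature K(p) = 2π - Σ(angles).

Sum of angles = 360°. K = 360° - 360° = 0°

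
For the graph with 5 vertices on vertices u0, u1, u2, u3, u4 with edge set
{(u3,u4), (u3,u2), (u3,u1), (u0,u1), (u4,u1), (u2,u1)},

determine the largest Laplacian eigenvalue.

Degrees: deg(u0) = 1, deg(u1) = 4, deg(u2) = 2, deg(u3) = 3, deg(u4) = 2.
L = D − A with rows/columns ordered (u0, u1, u2, u3, u4):
  [ 1, -1,  0,  0,  0]
  [-1,  4, -1, -1, -1]
  [ 0, -1,  2, -1,  0]
  [ 0, -1, -1,  3, -1]
  [ 0, -1,  0, -1,  2]
Characteristic polynomial: det(λI − L) = λ(λ − 1)(λ − 2)(λ − 4)(λ − 5).
Roots: λ = 0; (λ − 1) = 0 ⇒ λ = 1; (λ − 2) = 0 ⇒ λ = 2; (λ − 4) = 0 ⇒ λ = 4; (λ − 5) = 0 ⇒ λ = 5.
(Check: the roots sum (with multiplicity) to 12, matching trace L = Σdeg = 2·6 = 12.)
Laplacian eigenvalues: [0.0, 1.0, 2.0, 4.0, 5.0]. Largest eigenvalue (spectral radius) = 5.0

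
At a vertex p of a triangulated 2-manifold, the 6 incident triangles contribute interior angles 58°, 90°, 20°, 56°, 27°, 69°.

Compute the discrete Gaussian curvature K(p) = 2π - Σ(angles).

Sum of angles = 320°. K = 360° - 320° = 40° = 2π/9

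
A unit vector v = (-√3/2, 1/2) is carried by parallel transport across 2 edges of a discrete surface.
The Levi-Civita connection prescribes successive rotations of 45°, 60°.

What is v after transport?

Total rotation: 45° + 60° = 105°. Final vector: (-0.2588, -0.9659)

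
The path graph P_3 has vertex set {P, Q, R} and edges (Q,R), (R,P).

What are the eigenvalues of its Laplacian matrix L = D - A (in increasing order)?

The path graph P_n has Laplacian eigenvalues λ_k = 2 − 2cos(kπ/n), k = 0, 1, …, n−1. Here n = 3:
k=0: 2 − 2cos(0) = 0.0; k=1: 2 − 2cos(π/3) = 1.0; k=2: 2 − 2cos(2π/3) = 3.0.
Laplacian eigenvalues (increasing order): [0.0, 1.0, 3.0]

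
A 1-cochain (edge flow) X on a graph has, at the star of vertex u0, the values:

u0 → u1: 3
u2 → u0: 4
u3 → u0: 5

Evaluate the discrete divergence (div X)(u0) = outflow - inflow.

Divergence = sum of outgoing flows = 3 + (-4) + (-5) = -6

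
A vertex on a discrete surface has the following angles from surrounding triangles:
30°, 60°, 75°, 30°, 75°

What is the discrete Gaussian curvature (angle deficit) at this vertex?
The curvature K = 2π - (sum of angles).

Sum of angles = 270°. K = 360° - 270° = 90°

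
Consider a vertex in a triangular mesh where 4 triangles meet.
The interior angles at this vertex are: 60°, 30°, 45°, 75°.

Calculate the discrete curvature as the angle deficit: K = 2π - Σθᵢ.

Sum of angles = 210°. K = 360° - 210° = 150° = 5π/6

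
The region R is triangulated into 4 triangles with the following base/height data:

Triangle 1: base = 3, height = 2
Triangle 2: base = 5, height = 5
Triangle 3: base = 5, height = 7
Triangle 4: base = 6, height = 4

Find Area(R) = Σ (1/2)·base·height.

(1/2)×3×2 + (1/2)×5×5 + (1/2)×5×7 + (1/2)×6×4 = 45.0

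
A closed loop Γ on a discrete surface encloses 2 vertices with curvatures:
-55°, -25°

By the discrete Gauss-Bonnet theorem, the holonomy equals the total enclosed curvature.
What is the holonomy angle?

Holonomy = total enclosed curvature = (-55°) + (-25°) = -80°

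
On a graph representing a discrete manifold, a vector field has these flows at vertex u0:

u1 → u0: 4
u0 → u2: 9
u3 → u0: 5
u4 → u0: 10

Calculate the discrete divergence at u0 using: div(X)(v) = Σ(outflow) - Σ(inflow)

Divergence = sum of outgoing flows = (-4) + 9 + (-5) + (-10) = -10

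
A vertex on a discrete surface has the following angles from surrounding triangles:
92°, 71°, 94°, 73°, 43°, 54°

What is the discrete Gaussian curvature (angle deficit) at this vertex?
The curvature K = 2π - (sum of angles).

Sum of angles = 427°. K = 360° - 427° = -67° = -67π/180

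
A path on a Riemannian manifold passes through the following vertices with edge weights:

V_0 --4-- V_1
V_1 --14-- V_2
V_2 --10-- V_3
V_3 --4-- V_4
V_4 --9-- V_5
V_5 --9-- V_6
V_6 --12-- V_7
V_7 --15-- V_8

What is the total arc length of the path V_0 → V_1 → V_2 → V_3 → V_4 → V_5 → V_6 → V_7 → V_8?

Arc length = 4 + 14 + 10 + 4 + 9 + 9 + 12 + 15 = 77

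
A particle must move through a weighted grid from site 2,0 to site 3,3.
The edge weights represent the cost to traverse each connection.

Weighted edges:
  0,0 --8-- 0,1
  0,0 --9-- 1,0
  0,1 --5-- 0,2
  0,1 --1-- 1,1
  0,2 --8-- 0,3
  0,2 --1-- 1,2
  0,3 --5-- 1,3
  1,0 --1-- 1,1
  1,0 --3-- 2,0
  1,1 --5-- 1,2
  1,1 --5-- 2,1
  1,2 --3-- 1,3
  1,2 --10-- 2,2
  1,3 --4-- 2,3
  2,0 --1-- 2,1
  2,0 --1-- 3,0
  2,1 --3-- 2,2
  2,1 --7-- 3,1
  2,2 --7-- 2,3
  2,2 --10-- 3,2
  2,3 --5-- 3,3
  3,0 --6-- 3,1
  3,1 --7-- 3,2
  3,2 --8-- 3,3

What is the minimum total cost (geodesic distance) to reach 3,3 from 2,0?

Shortest path: 2,0 → 2,1 → 2,2 → 2,3 → 3,3, total weight = 16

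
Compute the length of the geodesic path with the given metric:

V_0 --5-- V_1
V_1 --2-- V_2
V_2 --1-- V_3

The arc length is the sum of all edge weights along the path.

Arc length = 5 + 2 + 1 = 8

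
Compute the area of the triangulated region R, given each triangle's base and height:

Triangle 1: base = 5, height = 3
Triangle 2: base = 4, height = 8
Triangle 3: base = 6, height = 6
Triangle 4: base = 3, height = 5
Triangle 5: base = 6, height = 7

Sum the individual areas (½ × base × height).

(1/2)×5×3 + (1/2)×4×8 + (1/2)×6×6 + (1/2)×3×5 + (1/2)×6×7 = 70.0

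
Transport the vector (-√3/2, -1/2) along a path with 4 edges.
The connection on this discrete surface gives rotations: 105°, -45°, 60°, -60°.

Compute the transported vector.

Total rotation: 105° + (-45°) + 60° + (-60°) = 60°. Final vector: (0, -1)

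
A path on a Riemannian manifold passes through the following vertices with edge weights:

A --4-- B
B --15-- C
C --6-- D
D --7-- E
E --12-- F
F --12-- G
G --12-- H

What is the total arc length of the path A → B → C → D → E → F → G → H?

Arc length = 4 + 15 + 6 + 7 + 12 + 12 + 12 = 68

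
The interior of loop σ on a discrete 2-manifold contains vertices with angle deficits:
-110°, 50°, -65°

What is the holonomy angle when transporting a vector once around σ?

Holonomy = total enclosed curvature = (-110°) + 50° + (-65°) = -125°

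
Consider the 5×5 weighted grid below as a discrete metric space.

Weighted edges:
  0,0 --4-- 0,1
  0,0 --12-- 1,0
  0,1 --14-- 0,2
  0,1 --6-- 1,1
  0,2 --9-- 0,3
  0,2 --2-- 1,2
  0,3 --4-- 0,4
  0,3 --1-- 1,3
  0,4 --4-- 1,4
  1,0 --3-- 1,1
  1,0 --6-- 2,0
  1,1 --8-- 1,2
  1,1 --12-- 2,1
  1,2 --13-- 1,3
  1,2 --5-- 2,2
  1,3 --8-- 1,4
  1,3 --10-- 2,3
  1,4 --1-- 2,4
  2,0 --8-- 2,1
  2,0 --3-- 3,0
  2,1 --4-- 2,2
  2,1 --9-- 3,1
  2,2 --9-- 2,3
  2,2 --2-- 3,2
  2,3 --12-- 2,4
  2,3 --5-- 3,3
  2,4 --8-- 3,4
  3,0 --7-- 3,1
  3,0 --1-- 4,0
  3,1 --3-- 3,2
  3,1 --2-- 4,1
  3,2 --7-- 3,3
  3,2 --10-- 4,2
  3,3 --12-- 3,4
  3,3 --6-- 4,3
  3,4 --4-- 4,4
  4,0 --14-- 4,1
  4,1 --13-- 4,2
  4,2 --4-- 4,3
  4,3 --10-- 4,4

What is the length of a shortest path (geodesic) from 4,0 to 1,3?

Shortest path: 4,0 → 3,0 → 3,1 → 3,2 → 2,2 → 1,2 → 0,2 → 0,3 → 1,3, total weight = 30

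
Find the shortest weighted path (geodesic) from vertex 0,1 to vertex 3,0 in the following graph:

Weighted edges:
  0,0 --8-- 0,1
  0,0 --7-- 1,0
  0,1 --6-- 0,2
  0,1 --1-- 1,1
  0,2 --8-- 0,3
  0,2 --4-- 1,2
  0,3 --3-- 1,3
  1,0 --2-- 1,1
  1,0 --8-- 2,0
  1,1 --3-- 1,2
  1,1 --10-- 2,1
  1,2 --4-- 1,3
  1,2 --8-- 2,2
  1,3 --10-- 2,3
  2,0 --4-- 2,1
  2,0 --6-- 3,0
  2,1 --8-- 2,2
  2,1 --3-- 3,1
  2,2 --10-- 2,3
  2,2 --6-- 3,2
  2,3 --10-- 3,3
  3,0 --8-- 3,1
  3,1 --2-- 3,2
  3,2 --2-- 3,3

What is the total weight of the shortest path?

Shortest path: 0,1 → 1,1 → 1,0 → 2,0 → 3,0, total weight = 17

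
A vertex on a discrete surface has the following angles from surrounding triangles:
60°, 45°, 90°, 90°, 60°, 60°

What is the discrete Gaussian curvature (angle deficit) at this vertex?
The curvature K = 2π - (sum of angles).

Sum of angles = 405°. K = 360° - 405° = -45° = -π/4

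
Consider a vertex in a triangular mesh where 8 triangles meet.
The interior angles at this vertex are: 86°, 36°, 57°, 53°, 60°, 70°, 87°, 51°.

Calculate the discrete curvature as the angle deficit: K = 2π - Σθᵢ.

Sum of angles = 500°. K = 360° - 500° = -140° = -7π/9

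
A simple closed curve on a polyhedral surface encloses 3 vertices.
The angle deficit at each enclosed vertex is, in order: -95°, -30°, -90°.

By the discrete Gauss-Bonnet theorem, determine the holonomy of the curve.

Holonomy = total enclosed curvature = (-95°) + (-30°) + (-90°) = -215°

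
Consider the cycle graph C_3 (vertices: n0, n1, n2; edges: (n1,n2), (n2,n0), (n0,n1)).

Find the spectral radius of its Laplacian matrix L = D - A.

The cycle graph C_n has Laplacian eigenvalues λ_k = 2 − 2cos(2πk/n), k = 0, 1, …, n−1. Here n = 3:
k=0: 2 − 2cos(0) = 0.0; k=1: 2 − 2cos(2π/3) = 3.0; k=2: 2 − 2cos(4π/3) = 3.0.
Laplacian eigenvalues: [0.0, 3.0, 3.0]. Largest eigenvalue (spectral radius) = 3.0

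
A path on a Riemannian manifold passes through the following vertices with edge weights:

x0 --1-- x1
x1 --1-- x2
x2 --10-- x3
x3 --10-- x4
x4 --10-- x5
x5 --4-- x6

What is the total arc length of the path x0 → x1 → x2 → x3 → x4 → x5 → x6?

Arc length = 1 + 1 + 10 + 10 + 10 + 4 = 36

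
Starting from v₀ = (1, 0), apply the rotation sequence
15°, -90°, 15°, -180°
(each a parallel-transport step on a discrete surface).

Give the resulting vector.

Total rotation: 15° + (-90°) + 15° + (-180°) = -240° ≡ 120° (mod 360°). Final vector: (-0.5000, 0.8660)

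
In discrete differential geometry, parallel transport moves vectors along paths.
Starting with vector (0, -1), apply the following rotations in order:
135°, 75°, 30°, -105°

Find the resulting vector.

Total rotation: 135° + 75° + 30° + (-105°) = 135°. Final vector: (0.7071, 0.7071)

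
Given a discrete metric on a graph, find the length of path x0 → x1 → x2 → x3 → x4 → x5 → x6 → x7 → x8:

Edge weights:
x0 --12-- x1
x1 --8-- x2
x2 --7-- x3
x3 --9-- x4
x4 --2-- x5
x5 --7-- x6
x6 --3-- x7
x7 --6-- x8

Arc length = 12 + 8 + 7 + 9 + 2 + 7 + 3 + 6 = 54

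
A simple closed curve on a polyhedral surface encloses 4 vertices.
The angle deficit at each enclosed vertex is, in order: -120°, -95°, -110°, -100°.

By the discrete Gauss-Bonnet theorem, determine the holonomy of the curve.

Holonomy = total enclosed curvature = (-120°) + (-95°) + (-110°) + (-100°) = -425°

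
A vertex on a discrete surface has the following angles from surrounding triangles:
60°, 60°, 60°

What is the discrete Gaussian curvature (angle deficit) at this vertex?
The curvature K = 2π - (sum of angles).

Sum of angles = 180°. K = 360° - 180° = 180°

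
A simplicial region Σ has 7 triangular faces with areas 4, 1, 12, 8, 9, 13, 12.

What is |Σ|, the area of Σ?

4 + 1 + 12 + 8 + 9 + 13 + 12 = 59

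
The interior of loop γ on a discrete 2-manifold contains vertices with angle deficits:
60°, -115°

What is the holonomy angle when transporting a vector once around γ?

Holonomy = total enclosed curvature = 60° + (-115°) = -55°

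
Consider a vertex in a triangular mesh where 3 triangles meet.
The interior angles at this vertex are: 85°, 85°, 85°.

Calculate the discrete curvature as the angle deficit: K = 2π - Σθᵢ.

Sum of angles = 255°. K = 360° - 255° = 105° = 7π/12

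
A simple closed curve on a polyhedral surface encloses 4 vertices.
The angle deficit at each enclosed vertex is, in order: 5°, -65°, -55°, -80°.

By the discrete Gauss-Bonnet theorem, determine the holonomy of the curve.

Holonomy = total enclosed curvature = 5° + (-65°) + (-55°) + (-80°) = -195°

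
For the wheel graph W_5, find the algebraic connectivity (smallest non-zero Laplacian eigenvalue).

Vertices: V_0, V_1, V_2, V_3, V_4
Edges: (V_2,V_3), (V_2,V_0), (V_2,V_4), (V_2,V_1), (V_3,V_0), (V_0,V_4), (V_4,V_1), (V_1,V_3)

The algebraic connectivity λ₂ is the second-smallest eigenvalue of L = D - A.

The wheel W_5 is the join K_1 ∨ C_4 (a hub joined to every vertex of a cycle of length 4). For a join G ∨ H (G on p vertices, H on q vertices) the Laplacian spectrum is 0, p+q, the eigenvalues of L(G) other than one 0 each shifted by +q, and the eigenvalues of L(H) other than one 0 each shifted by +p. With G = K_1 (p = 1, nothing left after dropping its 0) and H = C_4 (q = 4, eigenvalues 2 − 2cos(2πk/4), k = 0, …, 3; drop k = 0), the spectrum of W_5 is 0, 5, and 1 + (2 − 2cos(2πk/4)) = 3 − 2cos(2πk/4) for k = 1, …, 3:
k=1: 3 − 2cos(π/2) = 3.0; k=2: 3 − 2cos(π) = 5.0; k=3: 3 − 2cos(3π/2) = 3.0.
Laplacian eigenvalues: [0.0, 3.0, 3.0, 5.0, 5.0]. Algebraic connectivity (smallest non-zero eigenvalue) = 3.0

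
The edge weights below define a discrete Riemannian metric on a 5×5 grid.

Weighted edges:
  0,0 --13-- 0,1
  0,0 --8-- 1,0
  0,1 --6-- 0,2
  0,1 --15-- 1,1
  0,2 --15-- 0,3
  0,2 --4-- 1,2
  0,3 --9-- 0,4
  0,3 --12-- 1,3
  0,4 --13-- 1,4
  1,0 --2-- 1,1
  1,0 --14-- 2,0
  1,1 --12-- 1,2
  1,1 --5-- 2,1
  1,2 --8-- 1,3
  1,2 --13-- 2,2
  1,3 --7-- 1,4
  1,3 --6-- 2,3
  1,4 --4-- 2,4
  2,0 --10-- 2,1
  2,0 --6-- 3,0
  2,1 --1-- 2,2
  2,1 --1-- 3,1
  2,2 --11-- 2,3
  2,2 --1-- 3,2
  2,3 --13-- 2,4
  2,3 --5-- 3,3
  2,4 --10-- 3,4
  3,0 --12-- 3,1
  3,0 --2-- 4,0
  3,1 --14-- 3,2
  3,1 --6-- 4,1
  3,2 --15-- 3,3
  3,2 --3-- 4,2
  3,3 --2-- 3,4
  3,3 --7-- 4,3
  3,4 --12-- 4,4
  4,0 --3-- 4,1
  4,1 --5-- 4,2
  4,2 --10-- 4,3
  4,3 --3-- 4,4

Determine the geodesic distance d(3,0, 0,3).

Shortest path: 3,0 → 4,0 → 4,1 → 3,1 → 2,1 → 2,2 → 2,3 → 1,3 → 0,3, total weight = 42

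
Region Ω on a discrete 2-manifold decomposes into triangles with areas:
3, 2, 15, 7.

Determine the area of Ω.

3 + 2 + 15 + 7 = 27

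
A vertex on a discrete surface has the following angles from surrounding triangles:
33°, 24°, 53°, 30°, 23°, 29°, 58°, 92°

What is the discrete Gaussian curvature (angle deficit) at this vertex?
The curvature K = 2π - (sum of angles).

Sum of angles = 342°. K = 360° - 342° = 18° = π/10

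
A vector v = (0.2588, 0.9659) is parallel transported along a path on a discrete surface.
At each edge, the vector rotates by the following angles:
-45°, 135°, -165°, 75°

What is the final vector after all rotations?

Total rotation: (-45°) + 135° + (-165°) + 75° = 0°. Final vector: (0.2588, 0.9659)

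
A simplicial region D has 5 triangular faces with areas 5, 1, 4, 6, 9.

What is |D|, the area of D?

5 + 1 + 4 + 6 + 9 = 25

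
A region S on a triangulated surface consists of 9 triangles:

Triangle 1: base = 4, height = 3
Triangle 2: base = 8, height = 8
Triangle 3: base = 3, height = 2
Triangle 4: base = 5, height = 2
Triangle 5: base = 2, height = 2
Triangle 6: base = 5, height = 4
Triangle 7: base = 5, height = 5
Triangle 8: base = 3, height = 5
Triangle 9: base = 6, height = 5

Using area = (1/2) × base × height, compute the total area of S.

(1/2)×4×3 + (1/2)×8×8 + (1/2)×3×2 + (1/2)×5×2 + (1/2)×2×2 + (1/2)×5×4 + (1/2)×5×5 + (1/2)×3×5 + (1/2)×6×5 = 93.0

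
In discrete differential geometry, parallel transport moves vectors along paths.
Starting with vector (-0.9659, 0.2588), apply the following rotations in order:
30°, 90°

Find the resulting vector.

Total rotation: 30° + 90° = 120°. Final vector: (0.2588, -0.9659)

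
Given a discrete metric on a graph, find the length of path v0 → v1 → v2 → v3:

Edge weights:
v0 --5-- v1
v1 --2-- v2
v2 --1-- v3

Arc length = 5 + 2 + 1 = 8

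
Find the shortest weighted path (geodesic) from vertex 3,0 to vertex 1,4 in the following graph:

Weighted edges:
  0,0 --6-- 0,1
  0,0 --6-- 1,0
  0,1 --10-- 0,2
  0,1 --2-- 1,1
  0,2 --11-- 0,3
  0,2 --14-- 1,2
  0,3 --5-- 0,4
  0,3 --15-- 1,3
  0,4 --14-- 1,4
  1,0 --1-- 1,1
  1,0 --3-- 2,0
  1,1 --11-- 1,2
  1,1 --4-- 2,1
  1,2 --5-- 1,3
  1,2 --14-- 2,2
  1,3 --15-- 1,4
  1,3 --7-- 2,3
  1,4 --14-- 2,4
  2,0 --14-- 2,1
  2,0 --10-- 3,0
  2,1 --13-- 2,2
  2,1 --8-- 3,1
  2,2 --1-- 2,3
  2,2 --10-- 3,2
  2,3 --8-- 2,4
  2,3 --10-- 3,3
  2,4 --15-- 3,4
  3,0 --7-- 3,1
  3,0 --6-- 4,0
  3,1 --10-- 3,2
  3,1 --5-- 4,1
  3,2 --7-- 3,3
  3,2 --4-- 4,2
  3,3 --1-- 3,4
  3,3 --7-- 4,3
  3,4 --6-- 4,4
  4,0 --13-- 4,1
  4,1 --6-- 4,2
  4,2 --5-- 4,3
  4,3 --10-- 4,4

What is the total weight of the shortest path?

Shortest path: 3,0 → 2,0 → 1,0 → 1,1 → 1,2 → 1,3 → 1,4, total weight = 45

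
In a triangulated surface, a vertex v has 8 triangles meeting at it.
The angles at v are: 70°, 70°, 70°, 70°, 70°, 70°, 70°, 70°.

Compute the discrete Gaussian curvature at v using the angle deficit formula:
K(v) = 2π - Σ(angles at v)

Sum of angles = 560°. K = 360° - 560° = -200°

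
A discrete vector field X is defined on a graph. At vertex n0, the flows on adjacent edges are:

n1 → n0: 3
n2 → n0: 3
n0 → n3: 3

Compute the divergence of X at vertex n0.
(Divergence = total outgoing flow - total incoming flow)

Divergence = sum of outgoing flows = (-3) + (-3) + 3 = -3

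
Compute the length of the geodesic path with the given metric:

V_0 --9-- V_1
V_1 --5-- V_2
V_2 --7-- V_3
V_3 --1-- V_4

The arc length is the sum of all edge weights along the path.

Arc length = 9 + 5 + 7 + 1 = 22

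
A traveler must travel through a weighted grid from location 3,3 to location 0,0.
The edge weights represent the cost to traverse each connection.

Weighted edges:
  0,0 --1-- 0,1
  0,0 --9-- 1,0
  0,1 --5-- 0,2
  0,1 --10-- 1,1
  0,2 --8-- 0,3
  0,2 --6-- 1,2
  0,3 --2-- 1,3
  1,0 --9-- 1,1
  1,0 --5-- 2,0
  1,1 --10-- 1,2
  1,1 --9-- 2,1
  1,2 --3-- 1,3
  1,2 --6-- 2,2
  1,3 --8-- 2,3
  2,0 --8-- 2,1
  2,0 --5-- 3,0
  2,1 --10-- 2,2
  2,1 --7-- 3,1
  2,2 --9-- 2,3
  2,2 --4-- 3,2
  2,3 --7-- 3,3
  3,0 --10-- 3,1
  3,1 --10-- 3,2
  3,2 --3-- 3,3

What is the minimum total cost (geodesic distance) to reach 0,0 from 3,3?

Shortest path: 3,3 → 3,2 → 2,2 → 1,2 → 0,2 → 0,1 → 0,0, total weight = 25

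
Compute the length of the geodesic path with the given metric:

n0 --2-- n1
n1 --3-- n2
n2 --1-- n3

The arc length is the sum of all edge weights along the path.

Arc length = 2 + 3 + 1 = 6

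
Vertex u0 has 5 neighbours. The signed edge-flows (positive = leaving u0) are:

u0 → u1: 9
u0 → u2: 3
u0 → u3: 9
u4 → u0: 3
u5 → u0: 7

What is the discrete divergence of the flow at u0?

Divergence = sum of outgoing flows = 9 + 3 + 9 + (-3) + (-7) = 11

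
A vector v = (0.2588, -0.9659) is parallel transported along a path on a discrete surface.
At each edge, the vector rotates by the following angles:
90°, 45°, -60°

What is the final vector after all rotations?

Total rotation: 90° + 45° + (-60°) = 75°. Final vector: (1, 0)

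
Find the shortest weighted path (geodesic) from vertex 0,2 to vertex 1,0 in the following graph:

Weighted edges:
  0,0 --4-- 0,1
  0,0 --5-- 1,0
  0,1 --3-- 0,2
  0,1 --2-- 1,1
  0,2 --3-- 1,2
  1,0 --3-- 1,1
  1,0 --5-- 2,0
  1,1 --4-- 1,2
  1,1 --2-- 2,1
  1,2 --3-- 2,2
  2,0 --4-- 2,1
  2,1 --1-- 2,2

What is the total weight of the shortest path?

Shortest path: 0,2 → 0,1 → 1,1 → 1,0, total weight = 8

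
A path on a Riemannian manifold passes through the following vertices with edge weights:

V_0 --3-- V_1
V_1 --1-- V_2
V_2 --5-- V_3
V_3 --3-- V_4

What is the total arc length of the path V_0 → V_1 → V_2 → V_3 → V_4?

Arc length = 3 + 1 + 5 + 3 = 12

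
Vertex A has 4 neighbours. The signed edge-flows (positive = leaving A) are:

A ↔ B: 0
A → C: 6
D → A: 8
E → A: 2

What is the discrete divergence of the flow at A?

Divergence = sum of outgoing flows = 0 + 6 + (-8) + (-2) = -4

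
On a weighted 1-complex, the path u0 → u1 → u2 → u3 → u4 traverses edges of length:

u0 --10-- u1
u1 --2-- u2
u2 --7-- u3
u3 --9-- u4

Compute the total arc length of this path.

Arc length = 10 + 2 + 7 + 9 = 28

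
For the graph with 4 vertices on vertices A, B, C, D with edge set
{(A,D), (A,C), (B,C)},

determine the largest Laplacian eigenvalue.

Degrees: deg(A) = 2, deg(B) = 1, deg(C) = 2, deg(D) = 1.
L = D − A with rows/columns ordered (A, B, C, D):
  [ 2,  0, -1, -1]
  [ 0,  1, -1,  0]
  [-1, -1,  2,  0]
  [-1,  0,  0,  1]
Characteristic polynomial: det(λI − L) = λ(λ² − 4λ + 2)(λ − 2).
Roots: λ = 0; (λ² − 4λ + 2) = 0 ⇒ λ = 2 ± √2 ≈ 0.5858, 3.4142; (λ − 2) = 0 ⇒ λ = 2.
(Check: the roots sum (with multiplicity) to 6, matching trace L = Σdeg = 2·3 = 6.)
Laplacian eigenvalues: [0.0, 0.5858, 2.0, 3.4142]. Largest eigenvalue (spectral radius) = 3.4142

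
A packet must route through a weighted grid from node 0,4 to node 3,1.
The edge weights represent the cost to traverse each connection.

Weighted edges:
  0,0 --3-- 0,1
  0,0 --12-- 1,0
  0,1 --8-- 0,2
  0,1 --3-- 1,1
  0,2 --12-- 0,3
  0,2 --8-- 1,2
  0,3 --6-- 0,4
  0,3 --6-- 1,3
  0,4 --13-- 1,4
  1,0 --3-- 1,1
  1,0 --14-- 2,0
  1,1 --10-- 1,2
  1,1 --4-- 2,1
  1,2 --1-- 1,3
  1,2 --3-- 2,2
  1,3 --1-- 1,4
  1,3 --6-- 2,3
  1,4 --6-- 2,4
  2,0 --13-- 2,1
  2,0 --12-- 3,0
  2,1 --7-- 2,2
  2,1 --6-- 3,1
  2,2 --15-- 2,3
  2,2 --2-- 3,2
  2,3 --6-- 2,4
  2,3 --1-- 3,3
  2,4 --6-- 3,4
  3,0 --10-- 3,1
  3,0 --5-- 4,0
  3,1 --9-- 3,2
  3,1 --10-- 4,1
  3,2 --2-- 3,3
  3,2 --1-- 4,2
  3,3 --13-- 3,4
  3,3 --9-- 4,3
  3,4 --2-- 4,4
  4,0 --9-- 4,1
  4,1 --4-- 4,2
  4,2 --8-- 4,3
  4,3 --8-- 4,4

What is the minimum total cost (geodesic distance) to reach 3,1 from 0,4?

Shortest path: 0,4 → 0,3 → 1,3 → 1,2 → 2,2 → 3,2 → 3,1, total weight = 27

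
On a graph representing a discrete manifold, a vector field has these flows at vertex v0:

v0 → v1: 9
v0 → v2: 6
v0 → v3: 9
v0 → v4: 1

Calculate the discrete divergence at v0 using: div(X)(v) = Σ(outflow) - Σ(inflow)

Divergence = sum of outgoing flows = 9 + 6 + 9 + 1 = 25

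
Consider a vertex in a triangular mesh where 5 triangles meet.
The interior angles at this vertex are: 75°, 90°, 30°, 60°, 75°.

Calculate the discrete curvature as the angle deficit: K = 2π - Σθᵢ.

Sum of angles = 330°. K = 360° - 330° = 30°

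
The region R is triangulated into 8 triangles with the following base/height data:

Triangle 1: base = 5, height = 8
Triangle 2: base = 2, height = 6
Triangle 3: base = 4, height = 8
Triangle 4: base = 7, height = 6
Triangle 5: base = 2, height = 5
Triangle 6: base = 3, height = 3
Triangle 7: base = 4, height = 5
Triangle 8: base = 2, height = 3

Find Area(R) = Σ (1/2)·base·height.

(1/2)×5×8 + (1/2)×2×6 + (1/2)×4×8 + (1/2)×7×6 + (1/2)×2×5 + (1/2)×3×3 + (1/2)×4×5 + (1/2)×2×3 = 85.5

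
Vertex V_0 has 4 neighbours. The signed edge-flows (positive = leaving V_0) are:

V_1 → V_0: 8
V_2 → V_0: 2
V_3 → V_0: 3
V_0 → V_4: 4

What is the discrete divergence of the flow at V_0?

Divergence = sum of outgoing flows = (-8) + (-2) + (-3) + 4 = -9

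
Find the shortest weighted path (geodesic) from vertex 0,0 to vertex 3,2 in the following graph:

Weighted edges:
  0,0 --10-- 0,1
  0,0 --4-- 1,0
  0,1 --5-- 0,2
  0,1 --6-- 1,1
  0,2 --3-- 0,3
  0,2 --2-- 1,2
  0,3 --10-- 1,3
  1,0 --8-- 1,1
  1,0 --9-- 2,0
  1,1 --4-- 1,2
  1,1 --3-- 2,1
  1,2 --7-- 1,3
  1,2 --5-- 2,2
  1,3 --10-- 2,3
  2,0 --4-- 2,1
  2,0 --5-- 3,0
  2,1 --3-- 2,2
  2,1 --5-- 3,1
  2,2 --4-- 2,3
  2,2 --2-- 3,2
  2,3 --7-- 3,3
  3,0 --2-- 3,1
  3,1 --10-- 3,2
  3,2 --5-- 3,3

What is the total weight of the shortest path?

Shortest path: 0,0 → 1,0 → 1,1 → 2,1 → 2,2 → 3,2, total weight = 20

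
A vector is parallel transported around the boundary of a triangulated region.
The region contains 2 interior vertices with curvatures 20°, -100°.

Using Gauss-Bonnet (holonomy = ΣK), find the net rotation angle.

Holonomy = total enclosed curvature = 20° + (-100°) = -80°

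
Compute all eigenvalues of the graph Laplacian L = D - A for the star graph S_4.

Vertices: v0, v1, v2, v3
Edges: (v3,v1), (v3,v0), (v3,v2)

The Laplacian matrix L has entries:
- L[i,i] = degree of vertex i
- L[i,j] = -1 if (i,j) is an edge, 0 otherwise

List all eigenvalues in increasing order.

The star S_4 is the complete bipartite graph K_{1,3} (one hub of degree 3, 3 leaves of degree 1). The Laplacian spectrum of K_{p,q} is 0, p (multiplicity q−1), q (multiplicity p−1), p+q. With p = 1, q = 3: 0 once, 1 with multiplicity 2, and 4 once. (Check: trace L = sum of degrees = 6 = 2·1 + 4.)
Laplacian eigenvalues (increasing order): [0.0, 1.0, 1.0, 4.0]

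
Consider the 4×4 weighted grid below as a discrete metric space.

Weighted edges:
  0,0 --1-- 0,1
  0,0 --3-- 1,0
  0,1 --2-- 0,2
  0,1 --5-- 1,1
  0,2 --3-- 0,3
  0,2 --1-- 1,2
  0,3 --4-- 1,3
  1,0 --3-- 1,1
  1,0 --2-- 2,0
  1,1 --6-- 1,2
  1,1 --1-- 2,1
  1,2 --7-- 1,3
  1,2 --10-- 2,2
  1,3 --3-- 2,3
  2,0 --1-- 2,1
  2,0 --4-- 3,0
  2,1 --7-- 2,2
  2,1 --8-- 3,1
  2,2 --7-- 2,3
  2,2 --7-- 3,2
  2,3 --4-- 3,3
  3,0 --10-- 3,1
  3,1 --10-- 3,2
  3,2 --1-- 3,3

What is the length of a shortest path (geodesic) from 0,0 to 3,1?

Shortest path: 0,0 → 1,0 → 2,0 → 2,1 → 3,1, total weight = 14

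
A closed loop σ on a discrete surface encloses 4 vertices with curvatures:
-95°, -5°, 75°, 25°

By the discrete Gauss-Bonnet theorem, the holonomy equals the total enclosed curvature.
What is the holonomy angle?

Holonomy = total enclosed curvature = (-95°) + (-5°) + 75° + 25° = 0°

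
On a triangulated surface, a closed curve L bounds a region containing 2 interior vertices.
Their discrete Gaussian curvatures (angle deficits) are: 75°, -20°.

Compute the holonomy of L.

Holonomy = total enclosed curvature = 75° + (-20°) = 55°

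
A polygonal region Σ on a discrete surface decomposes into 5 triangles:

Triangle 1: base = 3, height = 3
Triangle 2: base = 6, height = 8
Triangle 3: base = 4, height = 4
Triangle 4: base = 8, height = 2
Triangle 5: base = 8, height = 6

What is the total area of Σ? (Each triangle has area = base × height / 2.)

(1/2)×3×3 + (1/2)×6×8 + (1/2)×4×4 + (1/2)×8×2 + (1/2)×8×6 = 68.5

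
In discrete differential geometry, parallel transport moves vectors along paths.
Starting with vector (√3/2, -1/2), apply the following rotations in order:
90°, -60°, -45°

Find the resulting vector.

Total rotation: 90° + (-60°) + (-45°) = -15°. Final vector: (0.7071, -0.7071)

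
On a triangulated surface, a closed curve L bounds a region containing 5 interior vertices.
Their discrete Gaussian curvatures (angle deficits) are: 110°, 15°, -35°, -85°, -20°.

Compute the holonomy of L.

Holonomy = total enclosed curvature = 110° + 15° + (-35°) + (-85°) + (-20°) = -15°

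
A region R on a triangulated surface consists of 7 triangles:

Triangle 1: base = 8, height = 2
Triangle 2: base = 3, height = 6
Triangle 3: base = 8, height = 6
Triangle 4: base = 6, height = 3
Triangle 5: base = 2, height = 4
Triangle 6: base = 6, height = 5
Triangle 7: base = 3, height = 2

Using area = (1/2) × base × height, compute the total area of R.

(1/2)×8×2 + (1/2)×3×6 + (1/2)×8×6 + (1/2)×6×3 + (1/2)×2×4 + (1/2)×6×5 + (1/2)×3×2 = 72.0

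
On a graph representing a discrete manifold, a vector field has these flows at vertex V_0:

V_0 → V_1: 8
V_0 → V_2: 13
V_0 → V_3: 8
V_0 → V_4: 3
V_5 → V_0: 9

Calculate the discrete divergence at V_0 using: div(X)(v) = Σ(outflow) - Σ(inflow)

Divergence = sum of outgoing flows = 8 + 13 + 8 + 3 + (-9) = 23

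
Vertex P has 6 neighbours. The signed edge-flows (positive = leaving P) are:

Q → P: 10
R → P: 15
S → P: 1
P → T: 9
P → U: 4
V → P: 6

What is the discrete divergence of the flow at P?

Divergence = sum of outgoing flows = (-10) + (-15) + (-1) + 9 + 4 + (-6) = -19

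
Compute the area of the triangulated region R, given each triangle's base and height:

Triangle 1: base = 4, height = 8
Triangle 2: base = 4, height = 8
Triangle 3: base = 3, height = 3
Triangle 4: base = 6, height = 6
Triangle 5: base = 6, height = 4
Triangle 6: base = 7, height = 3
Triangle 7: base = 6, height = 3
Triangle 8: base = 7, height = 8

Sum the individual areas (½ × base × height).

(1/2)×4×8 + (1/2)×4×8 + (1/2)×3×3 + (1/2)×6×6 + (1/2)×6×4 + (1/2)×7×3 + (1/2)×6×3 + (1/2)×7×8 = 114.0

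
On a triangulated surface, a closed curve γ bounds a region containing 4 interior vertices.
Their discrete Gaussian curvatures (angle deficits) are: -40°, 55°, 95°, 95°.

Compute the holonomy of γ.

Holonomy = total enclosed curvature = (-40°) + 55° + 95° + 95° = 205°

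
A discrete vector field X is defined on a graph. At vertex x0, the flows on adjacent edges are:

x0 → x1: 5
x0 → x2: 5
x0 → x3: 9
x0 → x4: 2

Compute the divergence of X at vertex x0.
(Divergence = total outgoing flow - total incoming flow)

Divergence = sum of outgoing flows = 5 + 5 + 9 + 2 = 21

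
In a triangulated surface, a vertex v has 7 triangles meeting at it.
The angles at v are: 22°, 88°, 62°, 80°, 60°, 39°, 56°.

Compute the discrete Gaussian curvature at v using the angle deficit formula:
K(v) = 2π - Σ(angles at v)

Sum of angles = 407°. K = 360° - 407° = -47° = -47π/180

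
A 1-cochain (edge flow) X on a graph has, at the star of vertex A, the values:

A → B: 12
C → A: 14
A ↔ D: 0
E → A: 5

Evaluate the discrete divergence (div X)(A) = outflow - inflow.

Divergence = sum of outgoing flows = 12 + (-14) + 0 + (-5) = -7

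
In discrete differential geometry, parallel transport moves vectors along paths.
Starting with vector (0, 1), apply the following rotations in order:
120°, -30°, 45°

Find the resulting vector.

Total rotation: 120° + (-30°) + 45° = 135°. Final vector: (-0.7071, -0.7071)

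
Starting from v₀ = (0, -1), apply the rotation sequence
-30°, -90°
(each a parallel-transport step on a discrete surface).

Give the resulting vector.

Total rotation: (-30°) + (-90°) = -120°. Final vector: (-0.8660, 0.5000)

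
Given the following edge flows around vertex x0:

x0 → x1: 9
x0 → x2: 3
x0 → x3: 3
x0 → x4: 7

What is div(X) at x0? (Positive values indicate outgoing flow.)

Divergence = sum of outgoing flows = 9 + 3 + 3 + 7 = 22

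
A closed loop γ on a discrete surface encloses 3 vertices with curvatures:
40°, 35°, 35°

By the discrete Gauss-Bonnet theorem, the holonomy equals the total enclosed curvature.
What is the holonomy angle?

Holonomy = total enclosed curvature = 40° + 35° + 35° = 110°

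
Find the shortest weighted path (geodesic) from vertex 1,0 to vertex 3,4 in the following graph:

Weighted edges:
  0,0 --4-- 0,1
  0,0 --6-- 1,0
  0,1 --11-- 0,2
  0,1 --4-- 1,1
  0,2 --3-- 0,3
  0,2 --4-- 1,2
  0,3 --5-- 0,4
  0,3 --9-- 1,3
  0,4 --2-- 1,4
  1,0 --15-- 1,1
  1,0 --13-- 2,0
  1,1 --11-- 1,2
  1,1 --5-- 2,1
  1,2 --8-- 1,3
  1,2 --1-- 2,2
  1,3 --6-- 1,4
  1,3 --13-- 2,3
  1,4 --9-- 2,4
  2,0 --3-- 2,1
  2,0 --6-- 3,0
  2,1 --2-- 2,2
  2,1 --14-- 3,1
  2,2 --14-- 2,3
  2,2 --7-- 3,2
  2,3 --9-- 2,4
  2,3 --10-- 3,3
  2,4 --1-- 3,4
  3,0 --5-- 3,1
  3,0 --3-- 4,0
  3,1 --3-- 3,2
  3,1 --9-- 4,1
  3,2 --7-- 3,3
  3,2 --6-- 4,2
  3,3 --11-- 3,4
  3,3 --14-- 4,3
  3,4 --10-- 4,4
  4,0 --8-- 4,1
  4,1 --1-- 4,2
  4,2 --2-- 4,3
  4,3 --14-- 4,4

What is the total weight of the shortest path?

Shortest path: 1,0 → 0,0 → 0,1 → 0,2 → 0,3 → 0,4 → 1,4 → 2,4 → 3,4, total weight = 41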